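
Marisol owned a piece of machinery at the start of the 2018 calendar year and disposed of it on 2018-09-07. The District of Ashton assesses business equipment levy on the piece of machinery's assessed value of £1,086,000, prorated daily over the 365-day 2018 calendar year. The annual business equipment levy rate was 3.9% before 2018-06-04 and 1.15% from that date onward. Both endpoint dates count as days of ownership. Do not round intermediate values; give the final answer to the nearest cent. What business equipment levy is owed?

2018-01-01 to 2018-06-03: 154 days at 3.9% → £1,086,000 × 3.9% × 154/365 = £17,869.9068
2018-06-04 to 2018-09-07: 96 days at 1.15% → £1,086,000 × 1.15% × 96/365 = £3,284.7781
Total = £21,154.6849

£21,154.68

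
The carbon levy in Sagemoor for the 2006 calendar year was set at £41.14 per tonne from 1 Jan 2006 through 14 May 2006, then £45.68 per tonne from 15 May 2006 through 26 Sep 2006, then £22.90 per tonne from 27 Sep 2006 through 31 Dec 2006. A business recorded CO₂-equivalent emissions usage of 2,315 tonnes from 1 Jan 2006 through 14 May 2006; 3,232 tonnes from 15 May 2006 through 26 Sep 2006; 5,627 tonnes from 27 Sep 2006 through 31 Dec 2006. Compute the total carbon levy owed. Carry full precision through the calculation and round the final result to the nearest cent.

1 Jan – 14 May 2006: 2,315 tonnes at £41.14/tonne → £95239.10
15 May – 26 Sep 2006: 3,232 tonnes at £45.68/tonne → £147637.76
27 Sep – 31 Dec 2006: 5,627 tonnes at £22.90/tonne → £128858.30

£371735.16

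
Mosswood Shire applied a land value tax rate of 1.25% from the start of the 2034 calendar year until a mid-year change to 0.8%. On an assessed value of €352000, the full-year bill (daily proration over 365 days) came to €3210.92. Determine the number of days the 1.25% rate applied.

91 days

Let d = days at the first rate; then 365 − d days at the second rate.
€352000 × [1.25%·d + 0.8%·(365−d)] / 365 = €3210.92
Solving gives d = 91, so the new rate took effect on April 2, 2034.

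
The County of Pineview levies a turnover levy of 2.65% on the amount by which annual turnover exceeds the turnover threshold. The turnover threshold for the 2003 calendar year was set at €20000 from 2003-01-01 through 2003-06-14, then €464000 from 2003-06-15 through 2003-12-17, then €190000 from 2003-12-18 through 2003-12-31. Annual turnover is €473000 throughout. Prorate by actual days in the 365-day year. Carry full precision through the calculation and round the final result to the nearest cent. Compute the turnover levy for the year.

€5835.88

2003-01-01 to 2003-06-14: 165 days, exemption €20000 → (€473000 − €20000) × 2.65% × 165/365 = €5426.6918
2003-06-15 to 2003-12-17: 186 days, exemption €464000 → (€473000 − €464000) × 2.65% × 186/365 = €121.5370
2003-12-18 to 2003-12-31: 14 days, exemption €190000 → (€473000 − €190000) × 2.65% × 14/365 = €287.6521
Total = €5835.8808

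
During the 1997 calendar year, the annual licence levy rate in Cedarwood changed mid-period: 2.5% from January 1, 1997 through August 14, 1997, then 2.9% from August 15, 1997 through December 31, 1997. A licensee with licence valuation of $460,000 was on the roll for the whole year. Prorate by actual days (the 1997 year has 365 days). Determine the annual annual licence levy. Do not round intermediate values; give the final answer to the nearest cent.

$12,200.71

January 1 – August 14, 1997: 226 days at 2.5% → $460,000 × 2.5% × 226/365 = $7,120.5479
August 15 – December 31, 1997: 139 days at 2.9% → $460,000 × 2.9% × 139/365 = $5,080.1644
Total = $12,200.7123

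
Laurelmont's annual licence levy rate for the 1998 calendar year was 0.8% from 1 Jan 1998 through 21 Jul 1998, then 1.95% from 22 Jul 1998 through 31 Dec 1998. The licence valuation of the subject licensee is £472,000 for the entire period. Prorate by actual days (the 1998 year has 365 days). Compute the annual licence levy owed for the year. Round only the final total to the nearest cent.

£6,200.01

1 Jan – 21 Jul 1998: 202 days at 0.8% → £472,000 × 0.8% × 202/365 = £2,089.7315
22 Jul – 31 Dec 1998: 163 days at 1.95% → £472,000 × 1.95% × 163/365 = £4,110.2795
Total = £6,200.0110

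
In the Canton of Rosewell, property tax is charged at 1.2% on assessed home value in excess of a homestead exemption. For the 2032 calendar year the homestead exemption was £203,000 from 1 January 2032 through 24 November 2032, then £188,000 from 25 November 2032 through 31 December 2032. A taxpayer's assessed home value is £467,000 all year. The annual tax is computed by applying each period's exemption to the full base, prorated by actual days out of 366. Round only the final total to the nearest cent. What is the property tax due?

£3,186.20

1 January – 24 November 2032: 329 days, exemption £203,000 → (£467,000 − £203,000) × 1.2% × 329/366 = £2,847.7377
25 November – 31 December 2032: 37 days, exemption £188,000 → (£467,000 − £188,000) × 1.2% × 37/366 = £338.4590
Total = £3,186.1967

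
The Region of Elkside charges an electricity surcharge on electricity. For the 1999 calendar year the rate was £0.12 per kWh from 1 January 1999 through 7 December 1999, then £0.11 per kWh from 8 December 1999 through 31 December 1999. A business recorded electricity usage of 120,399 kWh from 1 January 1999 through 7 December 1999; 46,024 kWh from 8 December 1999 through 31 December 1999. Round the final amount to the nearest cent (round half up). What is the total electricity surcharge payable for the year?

1 January – 7 December 1999: 120,399 kWh at £0.12/kWh → £14,447.88
8 December – 31 December 1999: 46,024 kWh at £0.11/kWh → £5,062.64

£19,510.52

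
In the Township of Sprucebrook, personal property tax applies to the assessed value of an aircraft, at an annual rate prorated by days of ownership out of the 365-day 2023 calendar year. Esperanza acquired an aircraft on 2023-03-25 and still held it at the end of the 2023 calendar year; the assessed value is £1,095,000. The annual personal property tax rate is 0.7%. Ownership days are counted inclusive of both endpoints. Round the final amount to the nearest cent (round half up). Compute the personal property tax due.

£5,922.00

Days held (2023-03-25 to 2023-12-31): 282 out of 365
Tax = £1,095,000 × 0.7% × 282/365 = £5,922.0000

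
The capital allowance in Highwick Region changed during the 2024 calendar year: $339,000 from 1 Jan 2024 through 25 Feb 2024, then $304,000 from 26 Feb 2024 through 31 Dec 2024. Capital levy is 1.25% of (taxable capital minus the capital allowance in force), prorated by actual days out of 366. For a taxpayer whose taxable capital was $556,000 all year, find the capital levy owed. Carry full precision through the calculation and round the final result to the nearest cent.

$3,083.06

1 Jan – 25 Feb 2024: 56 days, exemption $339,000 → ($556,000 − $339,000) × 1.25% × 56/366 = $415.0273
26 Feb – 31 Dec 2024: 310 days, exemption $304,000 → ($556,000 − $304,000) × 1.25% × 310/366 = $2,668.0328
Total = $3,083.0601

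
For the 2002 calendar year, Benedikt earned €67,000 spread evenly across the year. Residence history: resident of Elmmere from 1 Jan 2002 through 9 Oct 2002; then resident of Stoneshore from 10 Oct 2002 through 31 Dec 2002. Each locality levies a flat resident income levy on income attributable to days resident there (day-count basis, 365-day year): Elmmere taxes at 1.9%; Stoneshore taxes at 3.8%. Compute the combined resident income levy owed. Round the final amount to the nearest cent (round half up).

€1,562.48

Elmmere, 1 Jan – 9 Oct 2002: 282 days → €67,000 × 1.9% × 282/365 = €983.5233
Stoneshore, 10 Oct – 31 Dec 2002: 83 days → €67,000 × 3.8% × 83/365 = €578.9534
Total = €1,562.4767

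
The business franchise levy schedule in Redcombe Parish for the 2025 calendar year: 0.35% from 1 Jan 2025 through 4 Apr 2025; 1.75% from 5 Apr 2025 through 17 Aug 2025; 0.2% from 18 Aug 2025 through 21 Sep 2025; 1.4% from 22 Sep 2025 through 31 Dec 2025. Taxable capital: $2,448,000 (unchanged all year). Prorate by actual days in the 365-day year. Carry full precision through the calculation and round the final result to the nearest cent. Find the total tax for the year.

1 Jan – 4 Apr 2025: 94 days at 0.35% → $2,448,000 × 0.35% × 94/365 = $2,206.5534
5 Apr – 17 Aug 2025: 135 days at 1.75% → $2,448,000 × 1.75% × 135/365 = $15,844.9315
18 Aug – 21 Sep 2025: 35 days at 0.2% → $2,448,000 × 0.2% × 35/365 = $469.4795
22 Sep – 31 Dec 2025: 101 days at 1.4% → $2,448,000 × 1.4% × 101/365 = $9,483.4849
Total = $28,004.4493

$28,004.45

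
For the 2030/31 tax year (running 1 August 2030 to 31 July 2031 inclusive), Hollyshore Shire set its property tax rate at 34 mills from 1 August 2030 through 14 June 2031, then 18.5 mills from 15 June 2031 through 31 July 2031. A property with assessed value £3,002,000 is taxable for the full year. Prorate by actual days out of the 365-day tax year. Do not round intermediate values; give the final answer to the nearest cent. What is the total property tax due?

£96,076.34

1 August 2030 – 14 June 2031: 318 days at 34 mills → £3,002,000 × 3.4% × 318/365 = £88,924.9973
15 June – 31 July 2031: 47 days at 18.5 mills → £3,002,000 × 1.85% × 47/365 = £7,151.3397
Total = £96,076.3370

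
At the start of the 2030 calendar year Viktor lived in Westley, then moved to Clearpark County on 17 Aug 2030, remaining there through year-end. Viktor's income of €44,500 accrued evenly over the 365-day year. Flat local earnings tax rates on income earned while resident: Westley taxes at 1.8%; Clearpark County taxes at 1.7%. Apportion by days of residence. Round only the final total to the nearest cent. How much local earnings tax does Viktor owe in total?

Westley, 1 Jan – 16 Aug 2030: 228 days → €44,500 × 1.8% × 228/365 = €500.3507
Clearpark County, 17 Aug – 31 Dec 2030: 137 days → €44,500 × 1.7% × 137/365 = €283.9466
Total = €784.2973

€784.30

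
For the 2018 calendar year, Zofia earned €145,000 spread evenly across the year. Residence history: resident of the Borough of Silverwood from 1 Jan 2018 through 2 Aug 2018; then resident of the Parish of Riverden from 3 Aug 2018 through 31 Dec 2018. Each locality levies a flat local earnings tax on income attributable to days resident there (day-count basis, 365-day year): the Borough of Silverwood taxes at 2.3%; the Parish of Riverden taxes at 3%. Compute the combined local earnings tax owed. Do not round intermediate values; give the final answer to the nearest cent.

€3,754.90

The Borough of Silverwood, 1 Jan – 2 Aug 2018: 214 days → €145,000 × 2.3% × 214/365 = €1,955.3151
The Parish of Riverden, 3 Aug – 31 Dec 2018: 151 days → €145,000 × 3% × 151/365 = €1,799.5890
Total = €3,754.9041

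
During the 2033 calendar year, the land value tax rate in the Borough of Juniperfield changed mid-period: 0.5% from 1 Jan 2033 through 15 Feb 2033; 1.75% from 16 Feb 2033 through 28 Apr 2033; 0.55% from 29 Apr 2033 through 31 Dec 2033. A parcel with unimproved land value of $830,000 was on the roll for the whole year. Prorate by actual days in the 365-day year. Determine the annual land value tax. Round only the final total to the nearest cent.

1 Jan – 15 Feb 2033: 46 days at 0.5% → $830,000 × 0.5% × 46/365 = $523.0137
16 Feb – 28 Apr 2033: 72 days at 1.75% → $830,000 × 1.75% × 72/365 = $2,865.2055
29 Apr – 31 Dec 2033: 247 days at 0.55% → $830,000 × 0.55% × 247/365 = $3,089.1918
Total = $6,477.4110

$6,477.41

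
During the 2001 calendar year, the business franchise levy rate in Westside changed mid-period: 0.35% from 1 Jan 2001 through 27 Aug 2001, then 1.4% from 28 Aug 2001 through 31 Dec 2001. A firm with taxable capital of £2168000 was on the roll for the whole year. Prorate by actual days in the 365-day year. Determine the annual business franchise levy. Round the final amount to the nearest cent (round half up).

£15446.26

1 Jan – 27 Aug 2001: 239 days at 0.35% → £2168000 × 0.35% × 239/365 = £4968.5808
28 Aug – 31 Dec 2001: 126 days at 1.4% → £2168000 × 1.4% × 126/365 = £10477.6767
Total = £15446.2575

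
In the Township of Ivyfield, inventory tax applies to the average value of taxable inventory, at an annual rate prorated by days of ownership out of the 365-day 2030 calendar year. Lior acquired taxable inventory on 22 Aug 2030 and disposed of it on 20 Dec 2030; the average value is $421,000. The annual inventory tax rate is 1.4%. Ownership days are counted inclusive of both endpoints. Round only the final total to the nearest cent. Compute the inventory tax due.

$1,953.90

Days held (22 Aug – 20 Dec 2030): 121 out of 365
Tax = $421,000 × 1.4% × 121/365 = $1,953.9014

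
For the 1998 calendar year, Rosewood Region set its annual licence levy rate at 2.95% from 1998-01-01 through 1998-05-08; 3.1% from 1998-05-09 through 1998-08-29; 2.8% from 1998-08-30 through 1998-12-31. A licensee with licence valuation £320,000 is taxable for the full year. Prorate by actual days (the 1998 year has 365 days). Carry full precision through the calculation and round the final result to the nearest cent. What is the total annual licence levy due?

1998-01-01 to 1998-05-08: 128 days at 2.95% → £320,000 × 2.95% × 128/365 = £3,310.4658
1998-05-09 to 1998-08-29: 113 days at 3.1% → £320,000 × 3.1% × 113/365 = £3,071.1233
1998-08-30 to 1998-12-31: 124 days at 2.8% → £320,000 × 2.8% × 124/365 = £3,043.9452
Total = £9,425.5342

£9,425.53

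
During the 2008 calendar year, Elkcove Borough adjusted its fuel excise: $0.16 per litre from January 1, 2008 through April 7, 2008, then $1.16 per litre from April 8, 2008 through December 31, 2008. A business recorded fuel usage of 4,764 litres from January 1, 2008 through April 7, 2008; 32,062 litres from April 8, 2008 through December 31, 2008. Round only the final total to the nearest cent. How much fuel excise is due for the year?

January 1 – April 7, 2008: 4,764 litres at $0.16/litre → $762.24
April 8 – December 31, 2008: 32,062 litres at $1.16/litre → $37191.92

$37954.16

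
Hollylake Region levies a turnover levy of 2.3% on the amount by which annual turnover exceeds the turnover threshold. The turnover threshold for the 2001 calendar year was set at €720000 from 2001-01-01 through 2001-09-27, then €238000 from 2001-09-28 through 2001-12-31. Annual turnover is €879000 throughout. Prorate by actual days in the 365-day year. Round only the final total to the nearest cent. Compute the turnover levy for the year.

€6542.40

2001-01-01 to 2001-09-27: 270 days, exemption €720000 → (€879000 − €720000) × 2.3% × 270/365 = €2705.1781
2001-09-28 to 2001-12-31: 95 days, exemption €238000 → (€879000 − €238000) × 2.3% × 95/365 = €3837.2192
Total = €6542.3973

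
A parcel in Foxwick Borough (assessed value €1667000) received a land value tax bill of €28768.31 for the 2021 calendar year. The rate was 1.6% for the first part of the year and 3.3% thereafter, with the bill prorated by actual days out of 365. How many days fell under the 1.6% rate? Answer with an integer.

338 days

Let d = days at the first rate; then 365 − d days at the second rate.
€1667000 × [1.6%·d + 3.3%·(365−d)] / 365 = €28768.31
Solving gives d = 338, so the new rate took effect on 5 December 2021.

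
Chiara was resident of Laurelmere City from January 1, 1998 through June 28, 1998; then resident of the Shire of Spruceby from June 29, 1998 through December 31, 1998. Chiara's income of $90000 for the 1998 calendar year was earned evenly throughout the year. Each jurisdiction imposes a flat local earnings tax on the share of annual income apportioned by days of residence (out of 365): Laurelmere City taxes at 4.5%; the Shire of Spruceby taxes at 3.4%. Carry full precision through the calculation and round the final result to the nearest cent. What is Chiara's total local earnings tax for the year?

$3545.51

Laurelmere City, January 1 – June 28, 1998: 179 days → $90000 × 4.5% × 179/365 = $1986.1644
The Shire of Spruceby, June 29 – December 31, 1998: 186 days → $90000 × 3.4% × 186/365 = $1559.3425
Total = $3545.5068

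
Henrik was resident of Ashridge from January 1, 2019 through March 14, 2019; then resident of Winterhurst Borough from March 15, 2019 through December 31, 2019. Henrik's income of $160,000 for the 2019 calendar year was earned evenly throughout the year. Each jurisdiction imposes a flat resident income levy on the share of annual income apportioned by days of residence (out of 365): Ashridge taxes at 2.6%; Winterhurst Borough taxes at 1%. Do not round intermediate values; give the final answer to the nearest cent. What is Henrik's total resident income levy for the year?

Ashridge, January 1 – March 14, 2019: 73 days → $160,000 × 2.6% × 73/365 = $832.0000
Winterhurst Borough, March 15 – December 31, 2019: 292 days → $160,000 × 1% × 292/365 = $1,280.0000
Total = $2,112.0000

$2,112.00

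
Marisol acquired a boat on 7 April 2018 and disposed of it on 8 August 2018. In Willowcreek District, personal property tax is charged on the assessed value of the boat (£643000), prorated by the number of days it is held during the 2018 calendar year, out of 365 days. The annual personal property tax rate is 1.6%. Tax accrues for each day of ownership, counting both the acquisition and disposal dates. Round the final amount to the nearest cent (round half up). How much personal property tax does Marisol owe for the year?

Days held (7 April – 8 August 2018): 124 out of 365
Tax = £643000 × 1.6% × 124/365 = £3495.1014

£3495.10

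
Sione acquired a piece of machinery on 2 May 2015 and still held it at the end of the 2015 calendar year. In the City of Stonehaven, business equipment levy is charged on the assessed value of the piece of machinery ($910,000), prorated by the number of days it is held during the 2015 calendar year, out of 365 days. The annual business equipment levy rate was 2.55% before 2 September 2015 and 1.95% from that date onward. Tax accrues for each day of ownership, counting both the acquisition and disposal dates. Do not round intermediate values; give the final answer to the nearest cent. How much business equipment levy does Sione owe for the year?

$13,702.36

2 May – 1 September 2015: 123 days at 2.55% → $910,000 × 2.55% × 123/365 = $7,819.7671
2 September – 31 December 2015: 121 days at 1.95% → $910,000 × 1.95% × 121/365 = $5,882.5890
Total = $13,702.3562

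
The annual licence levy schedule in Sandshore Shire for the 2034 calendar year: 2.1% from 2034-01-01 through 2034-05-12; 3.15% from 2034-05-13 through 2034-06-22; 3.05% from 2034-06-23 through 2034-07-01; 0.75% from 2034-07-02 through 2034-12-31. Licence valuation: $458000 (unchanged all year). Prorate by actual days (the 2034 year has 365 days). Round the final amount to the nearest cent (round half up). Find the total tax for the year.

2034-01-01 to 2034-05-12: 132 days at 2.1% → $458000 × 2.1% × 132/365 = $3478.2904
2034-05-13 to 2034-06-22: 41 days at 3.15% → $458000 × 3.15% × 41/365 = $1620.5671
2034-06-23 to 2034-07-01: 9 days at 3.05% → $458000 × 3.05% × 9/365 = $344.4411
2034-07-02 to 2034-12-31: 183 days at 0.75% → $458000 × 0.75% × 183/365 = $1722.2055
Total = $7165.5041

$7165.50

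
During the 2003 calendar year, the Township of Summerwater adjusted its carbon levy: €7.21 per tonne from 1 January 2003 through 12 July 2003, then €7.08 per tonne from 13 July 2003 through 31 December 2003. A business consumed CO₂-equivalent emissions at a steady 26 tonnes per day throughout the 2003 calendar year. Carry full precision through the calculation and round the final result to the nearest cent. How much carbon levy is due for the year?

€67,841.54

1 January – 12 July 2003: 193 days × 26 tonnes/day = 5,018 tonnes at €7.21/tonne → €36,179.78
13 July – 31 December 2003: 172 days × 26 tonnes/day = 4,472 tonnes at €7.08/tonne → €31,661.76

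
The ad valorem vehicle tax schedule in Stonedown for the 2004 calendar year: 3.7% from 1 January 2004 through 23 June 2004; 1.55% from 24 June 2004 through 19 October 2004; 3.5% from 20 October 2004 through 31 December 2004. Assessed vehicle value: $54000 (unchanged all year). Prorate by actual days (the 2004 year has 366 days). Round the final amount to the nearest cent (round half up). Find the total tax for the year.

$1602.15

1 January – 23 June 2004: 175 days at 3.7% → $54000 × 3.7% × 175/366 = $955.3279
24 June – 19 October 2004: 118 days at 1.55% → $54000 × 1.55% × 118/366 = $269.8525
20 October – 31 December 2004: 73 days at 3.5% → $54000 × 3.5% × 73/366 = $376.9672
Total = $1602.1475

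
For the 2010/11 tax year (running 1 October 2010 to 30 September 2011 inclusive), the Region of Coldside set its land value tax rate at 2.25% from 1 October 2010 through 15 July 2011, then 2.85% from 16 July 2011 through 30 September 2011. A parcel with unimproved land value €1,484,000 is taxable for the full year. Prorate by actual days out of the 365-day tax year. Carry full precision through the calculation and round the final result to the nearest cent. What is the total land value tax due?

€35,268.38

1 October 2010 – 15 July 2011: 288 days at 2.25% → €1,484,000 × 2.25% × 288/365 = €26,346.0822
16 July – 30 September 2011: 77 days at 2.85% → €1,484,000 × 2.85% × 77/365 = €8,922.2959
Total = €35,268.3781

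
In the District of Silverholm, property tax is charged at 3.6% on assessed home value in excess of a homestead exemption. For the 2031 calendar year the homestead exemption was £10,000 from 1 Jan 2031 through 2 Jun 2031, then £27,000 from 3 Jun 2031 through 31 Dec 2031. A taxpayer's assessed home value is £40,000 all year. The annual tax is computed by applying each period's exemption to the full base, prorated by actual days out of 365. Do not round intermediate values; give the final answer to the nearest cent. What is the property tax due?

£724.54

1 Jan – 2 Jun 2031: 153 days, exemption £10,000 → (£40,000 − £10,000) × 3.6% × 153/365 = £452.7123
3 Jun – 31 Dec 2031: 212 days, exemption £27,000 → (£40,000 − £27,000) × 3.6% × 212/365 = £271.8247
Total = £724.5370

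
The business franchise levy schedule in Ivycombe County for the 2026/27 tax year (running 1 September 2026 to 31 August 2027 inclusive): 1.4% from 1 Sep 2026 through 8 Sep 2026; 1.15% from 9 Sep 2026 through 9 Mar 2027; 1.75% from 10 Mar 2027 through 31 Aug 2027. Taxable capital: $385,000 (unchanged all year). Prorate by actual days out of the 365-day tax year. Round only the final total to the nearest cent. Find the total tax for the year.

1 Sep – 8 Sep 2026: 8 days at 1.4% → $385,000 × 1.4% × 8/365 = $118.1370
9 Sep 2026 – 9 Mar 2027: 182 days at 1.15% → $385,000 × 1.15% × 182/365 = $2,207.6849
10 Mar – 31 Aug 2027: 175 days at 1.75% → $385,000 × 1.75% × 175/365 = $3,230.3082
Total = $5,556.1301

$5,556.13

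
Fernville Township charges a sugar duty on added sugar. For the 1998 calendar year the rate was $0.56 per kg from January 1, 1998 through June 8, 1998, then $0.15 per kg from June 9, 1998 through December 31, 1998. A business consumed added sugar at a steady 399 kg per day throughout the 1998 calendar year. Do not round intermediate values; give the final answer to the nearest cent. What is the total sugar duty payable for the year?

$47856.06

January 1 – June 8, 1998: 159 days × 399 kg/day = 63,441 kg at $0.56/kg → $35526.96
June 9 – December 31, 1998: 206 days × 399 kg/day = 82,194 kg at $0.15/kg → $12329.10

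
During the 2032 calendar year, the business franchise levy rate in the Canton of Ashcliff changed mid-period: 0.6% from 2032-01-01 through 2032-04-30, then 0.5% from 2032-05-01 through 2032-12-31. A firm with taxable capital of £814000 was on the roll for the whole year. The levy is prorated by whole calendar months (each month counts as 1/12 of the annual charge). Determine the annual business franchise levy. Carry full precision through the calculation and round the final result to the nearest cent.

£4341.33

2032-01-01 to 2032-04-30: 4 months at 0.6% → £814000 × 0.6% × 4/12 = £1628.0000
2032-05-01 to 2032-12-31: 8 months at 0.5% → £814000 × 0.5% × 8/12 = £2713.3333
Total = £4341.3333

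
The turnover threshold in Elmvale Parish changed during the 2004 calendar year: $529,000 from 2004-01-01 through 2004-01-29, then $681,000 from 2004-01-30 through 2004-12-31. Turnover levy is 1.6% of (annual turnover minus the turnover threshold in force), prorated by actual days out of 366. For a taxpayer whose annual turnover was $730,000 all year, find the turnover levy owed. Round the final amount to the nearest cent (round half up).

$976.70

2004-01-01 to 2004-01-29: 29 days, exemption $529,000 → ($730,000 − $529,000) × 1.6% × 29/366 = $254.8197
2004-01-30 to 2004-12-31: 337 days, exemption $681,000 → ($730,000 − $681,000) × 1.6% × 337/366 = $721.8798
Total = $976.6995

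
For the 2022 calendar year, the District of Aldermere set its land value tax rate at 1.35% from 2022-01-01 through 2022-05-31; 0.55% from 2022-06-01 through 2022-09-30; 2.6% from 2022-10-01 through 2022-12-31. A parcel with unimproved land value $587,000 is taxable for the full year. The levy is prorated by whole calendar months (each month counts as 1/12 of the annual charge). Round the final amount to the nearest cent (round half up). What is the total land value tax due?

$8,193.54

2022-01-01 to 2022-05-31: 5 months at 1.35% → $587,000 × 1.35% × 5/12 = $3,301.8750
2022-06-01 to 2022-09-30: 4 months at 0.55% → $587,000 × 0.55% × 4/12 = $1,076.1667
2022-10-01 to 2022-12-31: 3 months at 2.6% → $587,000 × 2.6% × 3/12 = $3,815.5000
Total = $8,193.5417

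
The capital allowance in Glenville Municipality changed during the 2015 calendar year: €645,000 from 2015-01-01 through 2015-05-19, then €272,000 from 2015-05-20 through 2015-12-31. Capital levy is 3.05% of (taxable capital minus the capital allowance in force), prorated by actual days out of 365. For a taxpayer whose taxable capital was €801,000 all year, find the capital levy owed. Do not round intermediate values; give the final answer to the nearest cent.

€11,802.08

2015-01-01 to 2015-05-19: 139 days, exemption €645,000 → (€801,000 − €645,000) × 3.05% × 139/365 = €1,811.9507
2015-05-20 to 2015-12-31: 226 days, exemption €272,000 → (€801,000 − €272,000) × 3.05% × 226/365 = €9,990.1288
Total = €11,802.0795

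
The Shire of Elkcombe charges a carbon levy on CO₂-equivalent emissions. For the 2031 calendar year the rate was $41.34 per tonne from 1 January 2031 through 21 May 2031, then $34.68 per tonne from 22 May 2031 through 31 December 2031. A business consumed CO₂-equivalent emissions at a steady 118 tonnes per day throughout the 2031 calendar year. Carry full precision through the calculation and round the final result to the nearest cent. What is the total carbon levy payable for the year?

1 January – 21 May 2031: 141 days × 118 tonnes/day = 16,638 tonnes at $41.34/tonne → $687,814.92
22 May – 31 December 2031: 224 days × 118 tonnes/day = 26,432 tonnes at $34.68/tonne → $916,661.76

$1,604,476.68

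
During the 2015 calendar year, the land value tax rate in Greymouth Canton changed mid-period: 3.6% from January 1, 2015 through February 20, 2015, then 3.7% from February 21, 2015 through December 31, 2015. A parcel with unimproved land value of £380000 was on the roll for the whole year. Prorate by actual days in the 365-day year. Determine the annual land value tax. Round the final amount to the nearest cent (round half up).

January 1 – February 20, 2015: 51 days at 3.6% → £380000 × 3.6% × 51/365 = £1911.4521
February 21 – December 31, 2015: 314 days at 3.7% → £380000 × 3.7% × 314/365 = £12095.4521
Total = £14006.9041

£14006.90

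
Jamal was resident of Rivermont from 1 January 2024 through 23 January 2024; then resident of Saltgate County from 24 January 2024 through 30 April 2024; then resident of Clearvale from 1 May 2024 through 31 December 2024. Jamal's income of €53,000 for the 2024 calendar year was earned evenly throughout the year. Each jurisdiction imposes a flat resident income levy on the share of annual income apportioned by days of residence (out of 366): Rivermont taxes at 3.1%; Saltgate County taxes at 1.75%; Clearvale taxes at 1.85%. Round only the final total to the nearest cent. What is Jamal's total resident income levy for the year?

Rivermont, 1 January – 23 January 2024: 23 days → €53,000 × 3.1% × 23/366 = €103.2486
Saltgate County, 24 January – 30 April 2024: 98 days → €53,000 × 1.75% × 98/366 = €248.3470
Clearvale, 1 May – 31 December 2024: 245 days → €53,000 × 1.85% × 245/366 = €656.3456
Total = €1,007.9413

€1,007.94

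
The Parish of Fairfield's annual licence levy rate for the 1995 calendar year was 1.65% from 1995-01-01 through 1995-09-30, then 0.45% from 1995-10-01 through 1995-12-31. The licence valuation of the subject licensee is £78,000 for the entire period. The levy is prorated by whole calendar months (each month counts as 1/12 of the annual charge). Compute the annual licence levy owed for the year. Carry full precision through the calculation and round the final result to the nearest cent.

1995-01-01 to 1995-09-30: 9 months at 1.65% → £78,000 × 1.65% × 9/12 = £965.2500
1995-10-01 to 1995-12-31: 3 months at 0.45% → £78,000 × 0.45% × 3/12 = £87.7500
Total = £1,053.0000

£1,053.00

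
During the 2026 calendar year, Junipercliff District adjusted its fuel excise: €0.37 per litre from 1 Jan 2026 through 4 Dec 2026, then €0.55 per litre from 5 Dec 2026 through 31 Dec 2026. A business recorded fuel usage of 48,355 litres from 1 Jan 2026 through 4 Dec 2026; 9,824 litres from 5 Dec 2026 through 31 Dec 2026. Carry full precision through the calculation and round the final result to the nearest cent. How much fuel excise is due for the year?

€23,294.55

1 Jan – 4 Dec 2026: 48,355 litres at €0.37/litre → €17,891.35
5 Dec – 31 Dec 2026: 9,824 litres at €0.55/litre → €5,403.20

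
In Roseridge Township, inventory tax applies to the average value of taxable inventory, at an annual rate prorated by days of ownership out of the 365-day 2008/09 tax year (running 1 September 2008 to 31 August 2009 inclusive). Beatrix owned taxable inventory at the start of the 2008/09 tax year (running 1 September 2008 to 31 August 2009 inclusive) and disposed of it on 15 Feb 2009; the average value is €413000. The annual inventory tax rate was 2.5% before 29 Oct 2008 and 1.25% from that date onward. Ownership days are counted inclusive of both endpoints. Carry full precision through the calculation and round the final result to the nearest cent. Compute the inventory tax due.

1 Sep – 28 Oct 2008: 58 days at 2.5% → €413000 × 2.5% × 58/365 = €1640.6849
29 Oct 2008 – 15 Feb 2009: 110 days at 1.25% → €413000 × 1.25% × 110/365 = €1555.8219
Total = €3196.5068

€3196.51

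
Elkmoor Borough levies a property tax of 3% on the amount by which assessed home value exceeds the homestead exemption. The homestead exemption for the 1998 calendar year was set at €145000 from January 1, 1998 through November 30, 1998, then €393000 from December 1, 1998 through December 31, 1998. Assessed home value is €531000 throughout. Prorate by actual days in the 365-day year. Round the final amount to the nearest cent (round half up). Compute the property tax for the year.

January 1 – November 30, 1998: 334 days, exemption €145000 → (€531000 − €145000) × 3% × 334/365 = €10596.4932
December 1 – December 31, 1998: 31 days, exemption €393000 → (€531000 − €393000) × 3% × 31/365 = €351.6164
Total = €10948.1096

€10948.11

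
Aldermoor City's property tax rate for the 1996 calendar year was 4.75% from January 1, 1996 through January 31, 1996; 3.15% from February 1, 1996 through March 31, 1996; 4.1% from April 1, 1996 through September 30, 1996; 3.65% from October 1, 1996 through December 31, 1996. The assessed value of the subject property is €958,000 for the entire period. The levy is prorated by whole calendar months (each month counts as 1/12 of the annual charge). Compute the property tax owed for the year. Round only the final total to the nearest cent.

€37,202.33

January 1 – January 31, 1996: 1 month at 4.75% → €958,000 × 4.75% × 1/12 = €3,792.0833
February 1 – March 31, 1996: 2 months at 3.15% → €958,000 × 3.15% × 2/12 = €5,029.5000
April 1 – September 30, 1996: 6 months at 4.1% → €958,000 × 4.1% × 6/12 = €19,639.0000
October 1 – December 31, 1996: 3 months at 3.65% → €958,000 × 3.65% × 3/12 = €8,741.7500
Total = €37,202.3333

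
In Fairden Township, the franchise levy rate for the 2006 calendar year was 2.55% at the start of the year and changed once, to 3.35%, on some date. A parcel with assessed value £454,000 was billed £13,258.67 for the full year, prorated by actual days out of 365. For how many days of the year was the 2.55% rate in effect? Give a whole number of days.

196 days

Let d = days at the first rate; then 365 − d days at the second rate.
£454,000 × [2.55%·d + 3.35%·(365−d)] / 365 = £13,258.67
Solving gives d = 196, so the new rate took effect on 16 July 2006.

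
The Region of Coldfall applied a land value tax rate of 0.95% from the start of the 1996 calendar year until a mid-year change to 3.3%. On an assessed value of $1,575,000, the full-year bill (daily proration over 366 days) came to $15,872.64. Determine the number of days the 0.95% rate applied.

Let d = days at the first rate; then 366 − d days at the second rate.
$1,575,000 × [0.95%·d + 3.3%·(366−d)] / 366 = $15,872.64
Solving gives d = 357, so the new rate took effect on December 23, 1996.

357 days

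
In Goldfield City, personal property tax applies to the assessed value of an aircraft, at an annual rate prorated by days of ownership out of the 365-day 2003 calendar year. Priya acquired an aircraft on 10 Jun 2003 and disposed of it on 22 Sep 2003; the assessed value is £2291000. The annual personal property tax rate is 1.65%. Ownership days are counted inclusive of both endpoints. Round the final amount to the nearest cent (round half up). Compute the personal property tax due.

£10874.40

Days held (10 Jun – 22 Sep 2003): 105 out of 365
Tax = £2291000 × 1.65% × 105/365 = £10874.4041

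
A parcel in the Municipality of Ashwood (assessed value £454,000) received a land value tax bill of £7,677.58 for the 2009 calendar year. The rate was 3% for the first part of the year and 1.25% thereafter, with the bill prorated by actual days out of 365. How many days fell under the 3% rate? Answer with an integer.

92 days

Let d = days at the first rate; then 365 − d days at the second rate.
£454,000 × [3%·d + 1.25%·(365−d)] / 365 = £7,677.58
Solving gives d = 92, so the new rate took effect on 3 April 2009.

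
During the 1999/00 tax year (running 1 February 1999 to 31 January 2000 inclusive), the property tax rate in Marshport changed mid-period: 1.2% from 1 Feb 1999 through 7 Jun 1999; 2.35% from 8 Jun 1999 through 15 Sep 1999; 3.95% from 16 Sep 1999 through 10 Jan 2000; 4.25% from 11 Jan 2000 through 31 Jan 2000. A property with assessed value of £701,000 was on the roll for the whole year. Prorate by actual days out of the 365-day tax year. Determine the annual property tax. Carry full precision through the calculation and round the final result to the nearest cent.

1 Feb – 7 Jun 1999: 127 days at 1.2% → £701,000 × 1.2% × 127/365 = £2,926.9151
8 Jun – 15 Sep 1999: 100 days at 2.35% → £701,000 × 2.35% × 100/365 = £4,513.2877
16 Sep 1999 – 10 Jan 2000: 117 days at 3.95% → £701,000 × 3.95% × 117/365 = £8,875.8123
11 Jan – 31 Jan 2000: 21 days at 4.25% → £701,000 × 4.25% × 21/365 = £1,714.0890
Total = £18,030.1041

£18,030.10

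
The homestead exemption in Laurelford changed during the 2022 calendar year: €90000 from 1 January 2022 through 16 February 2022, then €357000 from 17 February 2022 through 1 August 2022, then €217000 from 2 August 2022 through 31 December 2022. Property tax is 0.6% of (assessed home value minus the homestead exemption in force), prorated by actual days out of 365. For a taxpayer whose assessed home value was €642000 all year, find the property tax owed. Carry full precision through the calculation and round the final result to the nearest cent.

€2266.09

1 January – 16 February 2022: 47 days, exemption €90000 → (€642000 − €90000) × 0.6% × 47/365 = €426.4767
17 February – 1 August 2022: 166 days, exemption €357000 → (€642000 − €357000) × 0.6% × 166/365 = €777.6986
2 August – 31 December 2022: 152 days, exemption €217000 → (€642000 − €217000) × 0.6% × 152/365 = €1061.9178
Total = €2266.0932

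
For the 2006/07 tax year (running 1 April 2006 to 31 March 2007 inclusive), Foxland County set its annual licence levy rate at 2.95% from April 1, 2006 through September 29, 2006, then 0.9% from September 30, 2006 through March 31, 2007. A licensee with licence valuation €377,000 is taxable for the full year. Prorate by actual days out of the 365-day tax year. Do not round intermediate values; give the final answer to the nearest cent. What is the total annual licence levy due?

€7,246.66

April 1 – September 29, 2006: 182 days at 2.95% → €377,000 × 2.95% × 182/365 = €5,545.5151
September 30, 2006 – March 31, 2007: 183 days at 0.9% → €377,000 × 0.9% × 183/365 = €1,701.1479
Total = €7,246.6630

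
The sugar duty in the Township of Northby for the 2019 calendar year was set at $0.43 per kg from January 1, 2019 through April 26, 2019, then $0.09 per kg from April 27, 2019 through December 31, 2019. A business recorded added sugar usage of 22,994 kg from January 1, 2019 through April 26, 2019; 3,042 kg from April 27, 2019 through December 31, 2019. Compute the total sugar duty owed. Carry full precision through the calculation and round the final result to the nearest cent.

January 1 – April 26, 2019: 22,994 kg at $0.43/kg → $9,887.42
April 27 – December 31, 2019: 3,042 kg at $0.09/kg → $273.78

$10,161.20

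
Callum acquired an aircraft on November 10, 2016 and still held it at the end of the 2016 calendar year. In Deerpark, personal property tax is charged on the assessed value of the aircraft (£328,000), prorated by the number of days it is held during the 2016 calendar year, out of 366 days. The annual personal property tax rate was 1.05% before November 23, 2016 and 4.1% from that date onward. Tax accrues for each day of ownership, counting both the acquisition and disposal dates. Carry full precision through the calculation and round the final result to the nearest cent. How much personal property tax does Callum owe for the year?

November 10 – November 22, 2016: 13 days at 1.05% → £328,000 × 1.05% × 13/366 = £122.3279
November 23 – December 31, 2016: 39 days at 4.1% → £328,000 × 4.1% × 39/366 = £1,432.9836
Total = £1,555.3115

£1,555.31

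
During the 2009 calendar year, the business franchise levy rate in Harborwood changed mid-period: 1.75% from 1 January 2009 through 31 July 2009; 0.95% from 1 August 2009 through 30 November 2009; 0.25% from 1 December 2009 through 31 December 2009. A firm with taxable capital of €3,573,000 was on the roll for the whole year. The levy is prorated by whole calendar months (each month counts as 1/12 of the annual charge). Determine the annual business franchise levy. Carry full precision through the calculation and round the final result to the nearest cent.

1 January – 31 July 2009: 7 months at 1.75% → €3,573,000 × 1.75% × 7/12 = €36,474.3750
1 August – 30 November 2009: 4 months at 0.95% → €3,573,000 × 0.95% × 4/12 = €11,314.5000
1 December – 31 December 2009: 1 month at 0.25% → €3,573,000 × 0.25% × 1/12 = €744.3750
Total = €48,533.2500

€48,533.25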